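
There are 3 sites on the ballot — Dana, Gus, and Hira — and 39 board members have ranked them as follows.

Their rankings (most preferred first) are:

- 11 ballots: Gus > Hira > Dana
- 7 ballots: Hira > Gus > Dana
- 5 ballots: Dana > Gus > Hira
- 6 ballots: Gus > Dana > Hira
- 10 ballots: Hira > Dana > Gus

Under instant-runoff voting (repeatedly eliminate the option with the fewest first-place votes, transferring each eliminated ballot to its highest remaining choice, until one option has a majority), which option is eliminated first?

Round 1: Gus 17, Hira 17, Dana 5. Dana has the fewest and is eliminated.
Round 2: Gus 22, Hira 17. Gus has a majority.

Dana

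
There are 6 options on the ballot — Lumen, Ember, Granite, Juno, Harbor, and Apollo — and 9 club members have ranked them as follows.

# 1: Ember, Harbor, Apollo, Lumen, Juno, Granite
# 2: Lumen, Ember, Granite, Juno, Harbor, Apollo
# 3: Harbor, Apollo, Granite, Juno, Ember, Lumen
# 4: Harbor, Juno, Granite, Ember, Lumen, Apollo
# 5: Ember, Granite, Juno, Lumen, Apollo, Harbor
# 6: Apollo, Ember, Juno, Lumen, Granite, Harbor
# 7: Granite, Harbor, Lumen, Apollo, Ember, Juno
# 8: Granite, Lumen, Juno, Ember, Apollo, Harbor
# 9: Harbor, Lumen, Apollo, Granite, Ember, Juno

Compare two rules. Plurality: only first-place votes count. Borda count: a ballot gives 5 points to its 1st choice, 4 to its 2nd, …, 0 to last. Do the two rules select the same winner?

No

Plurality first-place counts: Lumen 1, Ember 2, Granite 2, Juno 0, Harbor 3, Apollo 1 → Harbor.
Borda totals: Lumen 23, Ember 25, Granite 26, Juno 18, Harbor 24, Apollo 19 → Granite.
The two rules disagree: plurality picks Harbor, Borda picks Granite.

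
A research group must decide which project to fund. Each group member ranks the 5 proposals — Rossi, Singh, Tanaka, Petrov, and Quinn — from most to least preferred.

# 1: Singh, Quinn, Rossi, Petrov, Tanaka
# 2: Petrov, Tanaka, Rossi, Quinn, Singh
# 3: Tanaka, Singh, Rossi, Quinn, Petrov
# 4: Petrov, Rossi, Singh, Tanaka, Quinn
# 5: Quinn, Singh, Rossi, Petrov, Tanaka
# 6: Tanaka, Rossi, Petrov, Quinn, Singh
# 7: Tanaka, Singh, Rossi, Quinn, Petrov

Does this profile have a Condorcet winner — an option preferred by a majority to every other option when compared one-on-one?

No

Head-to-head results (7 voters total):
Rossi vs Singh: Singh wins 4–3.
Rossi vs Tanaka: Tanaka wins 4–3.
Rossi vs Petrov: Rossi wins 5–2.
Rossi vs Quinn: Rossi wins 5–2.
Singh vs Tanaka: Tanaka wins 4–3.
Singh vs Petrov: Singh wins 4–3.
Singh vs Quinn: Singh wins 4–3.
Tanaka vs Petrov: Petrov wins 4–3.
Tanaka vs Quinn: Tanaka wins 5–2.
Petrov vs Quinn: Quinn wins 4–3.
No candidate beats all others: Rossi beats Petrov beats Tanaka beats Rossi, a majority cycle.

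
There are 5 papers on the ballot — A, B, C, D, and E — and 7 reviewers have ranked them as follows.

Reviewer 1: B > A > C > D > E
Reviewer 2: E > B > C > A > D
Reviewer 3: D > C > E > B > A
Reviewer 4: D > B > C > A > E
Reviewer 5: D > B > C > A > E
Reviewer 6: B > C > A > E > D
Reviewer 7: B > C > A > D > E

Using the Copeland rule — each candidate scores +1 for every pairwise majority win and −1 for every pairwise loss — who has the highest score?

B

Pairwise results:
  A vs B: B wins 7–0.
  A vs C: C wins 6–1.
  A vs D: A wins 4–3.
  A vs E: A wins 5–2.
  B vs C: B wins 6–1.
  B vs D: B wins 4–3.
  B vs E: B wins 5–2.
  C vs D: C wins 4–3.
  C vs E: C wins 6–1.
  D vs E: D wins 5–2.
Copeland scores (wins − losses):
  A: 2 − 2 = 0
  B: 4 − 0 = 4
  C: 3 − 1 = 2
  D: 1 − 3 = -2
  E: 0 − 4 = -4
B has the best Copeland score.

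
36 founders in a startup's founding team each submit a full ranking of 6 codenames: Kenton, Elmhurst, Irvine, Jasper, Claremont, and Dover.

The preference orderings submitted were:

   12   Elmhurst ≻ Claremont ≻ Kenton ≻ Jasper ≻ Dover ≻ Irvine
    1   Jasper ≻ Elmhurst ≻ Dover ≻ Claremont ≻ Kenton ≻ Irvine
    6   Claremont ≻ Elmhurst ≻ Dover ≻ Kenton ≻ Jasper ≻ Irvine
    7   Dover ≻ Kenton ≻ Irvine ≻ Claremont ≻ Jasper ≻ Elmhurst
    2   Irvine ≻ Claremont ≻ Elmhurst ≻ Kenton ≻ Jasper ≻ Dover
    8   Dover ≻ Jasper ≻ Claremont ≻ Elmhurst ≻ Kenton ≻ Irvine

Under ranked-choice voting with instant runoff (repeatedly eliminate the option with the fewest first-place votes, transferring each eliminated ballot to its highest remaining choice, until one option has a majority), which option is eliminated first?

Round 1: Dover 15, Elmhurst 12, Claremont 6, Irvine 2, Jasper 1, Kenton 0. Kenton has the fewest and is eliminated.
Round 2: Dover 15, Elmhurst 12, Claremont 6, Irvine 2, Jasper 1. Jasper has the fewest and is eliminated.
Round 3: Dover 15, Elmhurst 13, Claremont 6, Irvine 2. Irvine has the fewest and is eliminated.
Round 4: Dover 15, Elmhurst 13, Claremont 8. Claremont has the fewest and is eliminated.
Round 5: Elmhurst 21, Dover 15. Elmhurst has a majority.

Kenton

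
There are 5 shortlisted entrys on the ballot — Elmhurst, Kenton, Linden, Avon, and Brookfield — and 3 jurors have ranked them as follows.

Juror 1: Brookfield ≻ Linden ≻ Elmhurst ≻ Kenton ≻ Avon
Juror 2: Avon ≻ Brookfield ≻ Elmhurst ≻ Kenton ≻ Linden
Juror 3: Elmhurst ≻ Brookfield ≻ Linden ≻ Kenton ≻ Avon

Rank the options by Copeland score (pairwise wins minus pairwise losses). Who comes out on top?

Pairwise results:
  Elmhurst vs Kenton: Elmhurst wins 3–0.
  Elmhurst vs Linden: Elmhurst wins 2–1.
  Elmhurst vs Avon: Elmhurst wins 2–1.
  Elmhurst vs Brookfield: Brookfield wins 2–1.
  Kenton vs Linden: Linden wins 2–1.
  Kenton vs Avon: Kenton wins 2–1.
  Kenton vs Brookfield: Brookfield wins 3–0.
  Linden vs Avon: Linden wins 2–1.
  Linden vs Brookfield: Brookfield wins 3–0.
  Avon vs Brookfield: Brookfield wins 2–1.
Copeland scores (wins − losses):
  Elmhurst: 3 − 1 = 2
  Kenton: 1 − 3 = -2
  Linden: 2 − 2 = 0
  Avon: 0 − 4 = -4
  Brookfield: 4 − 0 = 4
Brookfield has the best Copeland score.

Brookfield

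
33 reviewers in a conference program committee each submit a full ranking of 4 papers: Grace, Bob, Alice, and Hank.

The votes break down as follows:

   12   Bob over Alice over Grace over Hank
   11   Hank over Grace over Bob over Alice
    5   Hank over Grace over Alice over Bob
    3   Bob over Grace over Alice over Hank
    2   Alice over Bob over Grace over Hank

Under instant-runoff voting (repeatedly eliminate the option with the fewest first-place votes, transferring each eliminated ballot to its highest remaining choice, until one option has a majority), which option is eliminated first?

Grace

Round 1: Hank 16, Bob 15, Alice 2, Grace 0. Grace has the fewest and is eliminated.
Round 2: Hank 16, Bob 15, Alice 2. Alice has the fewest and is eliminated.
Round 3: Bob 17, Hank 16. Bob has a majority.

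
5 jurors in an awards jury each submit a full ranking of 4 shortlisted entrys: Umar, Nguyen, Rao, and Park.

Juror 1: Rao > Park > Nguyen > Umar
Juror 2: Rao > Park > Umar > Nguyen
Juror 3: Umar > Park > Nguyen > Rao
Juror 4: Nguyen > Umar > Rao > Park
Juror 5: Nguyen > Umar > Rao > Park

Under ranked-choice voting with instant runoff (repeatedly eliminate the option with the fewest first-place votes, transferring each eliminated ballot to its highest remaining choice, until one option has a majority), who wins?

Round 1: Nguyen 2, Rao 2, Umar 1, Park 0. Park has the fewest and is eliminated.
Round 2: Nguyen 2, Rao 2, Umar 1. Umar has the fewest and is eliminated.
Round 3: Nguyen 3, Rao 2. Nguyen has a majority.

Nguyen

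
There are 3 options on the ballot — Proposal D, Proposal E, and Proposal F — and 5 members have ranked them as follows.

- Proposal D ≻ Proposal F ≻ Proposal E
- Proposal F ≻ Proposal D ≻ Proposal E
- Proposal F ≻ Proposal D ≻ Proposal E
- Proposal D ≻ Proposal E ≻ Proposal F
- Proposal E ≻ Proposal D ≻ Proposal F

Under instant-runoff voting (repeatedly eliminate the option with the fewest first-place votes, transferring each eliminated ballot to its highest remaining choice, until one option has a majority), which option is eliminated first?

Round 1: Proposal D 2, Proposal F 2, Proposal E 1. Proposal E has the fewest and is eliminated.
Round 2: Proposal D 3, Proposal F 2. Proposal D has a majority.

Proposal E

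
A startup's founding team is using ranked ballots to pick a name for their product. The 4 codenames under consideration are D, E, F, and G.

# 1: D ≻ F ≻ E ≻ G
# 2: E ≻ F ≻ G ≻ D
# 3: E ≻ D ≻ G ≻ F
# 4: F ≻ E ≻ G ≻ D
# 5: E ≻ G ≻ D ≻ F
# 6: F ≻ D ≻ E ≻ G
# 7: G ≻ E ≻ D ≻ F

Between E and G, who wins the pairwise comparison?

Ballots ranking E above G: 6.
Ballots ranking G above E: 1.
E wins the head-to-head, 6–1.

E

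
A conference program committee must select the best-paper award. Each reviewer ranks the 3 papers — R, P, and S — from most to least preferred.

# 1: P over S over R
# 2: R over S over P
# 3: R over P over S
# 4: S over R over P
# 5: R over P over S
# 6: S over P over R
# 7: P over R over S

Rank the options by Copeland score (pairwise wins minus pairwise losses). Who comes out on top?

Pairwise results:
  R vs P: R wins 4–3.
  R vs S: R wins 4–3.
  P vs S: P wins 4–3.
Copeland scores (wins − losses):
  R: 2 − 0 = 2
  P: 1 − 1 = 0
  S: 0 − 2 = -2
R has the best Copeland score.

R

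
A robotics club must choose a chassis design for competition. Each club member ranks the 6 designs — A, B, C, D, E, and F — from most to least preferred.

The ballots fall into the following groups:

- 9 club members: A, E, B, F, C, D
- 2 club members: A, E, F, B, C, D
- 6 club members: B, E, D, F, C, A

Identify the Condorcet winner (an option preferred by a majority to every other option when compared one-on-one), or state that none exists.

A

Head-to-head results (17 voters total):
A vs B: A wins 11–6.
A vs C: A wins 11–6.
A vs D: A wins 11–6.
A vs E: A wins 11–6.
A vs F: A wins 11–6.
B vs C: B wins 17–0.
B vs D: B wins 17–0.
B vs E: E wins 11–6.
B vs F: B wins 15–2.
C vs D: C wins 11–6.
C vs E: E wins 17–0.
C vs F: F wins 17–0.
D vs E: E wins 17–0.
D vs F: F wins 11–6.
E vs F: E wins 17–0.
A beats each rival — B (11–6), C (11–6), D (11–6), E (11–6), F (11–6) — so A is the Condorcet winner.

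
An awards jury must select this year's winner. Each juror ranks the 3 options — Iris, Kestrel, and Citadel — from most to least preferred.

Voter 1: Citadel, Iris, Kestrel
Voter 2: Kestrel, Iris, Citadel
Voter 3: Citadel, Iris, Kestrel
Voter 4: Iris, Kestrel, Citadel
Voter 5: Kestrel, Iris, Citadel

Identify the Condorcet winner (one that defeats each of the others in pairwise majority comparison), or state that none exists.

Iris

Head-to-head results (5 voters total):
Iris vs Kestrel: Iris wins 3–2.
Iris vs Citadel: Iris wins 3–2.
Kestrel vs Citadel: Kestrel wins 3–2.
Iris beats each rival — Kestrel (3–2), Citadel (3–2) — so Iris is the Condorcet winner.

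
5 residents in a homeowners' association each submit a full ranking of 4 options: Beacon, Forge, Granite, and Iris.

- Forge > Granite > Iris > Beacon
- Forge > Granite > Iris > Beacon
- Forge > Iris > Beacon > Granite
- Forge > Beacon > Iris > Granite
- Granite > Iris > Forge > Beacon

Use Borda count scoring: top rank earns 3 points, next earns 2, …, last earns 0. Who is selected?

Borda scores:
  Beacon: 0 + 0 + 1 + 2 + 0 = 3
  Forge: 3 + 3 + 3 + 3 + 1 = 13
  Granite: 2 + 2 + 0 + 0 + 3 = 7
  Iris: 1 + 1 + 2 + 1 + 2 = 7
Forge has the highest total.

Forge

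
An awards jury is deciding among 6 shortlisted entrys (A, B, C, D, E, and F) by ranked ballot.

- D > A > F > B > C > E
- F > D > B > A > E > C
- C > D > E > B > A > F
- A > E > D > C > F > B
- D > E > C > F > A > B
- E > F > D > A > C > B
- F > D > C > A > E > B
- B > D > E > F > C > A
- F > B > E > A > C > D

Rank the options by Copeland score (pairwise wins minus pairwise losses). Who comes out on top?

D

Pairwise results:
  A vs B: A wins 5–4.
  A vs C: A wins 5–4.
  A vs D: D wins 7–2.
  A vs E: E wins 5–4.
  A vs F: F wins 6–3.
  B vs C: C wins 5–4.
  B vs D: D wins 7–2.
  B vs E: E wins 5–4.
  B vs F: F wins 7–2.
  C vs D: D wins 7–2.
  C vs E: E wins 6–3.
  C vs F: F wins 6–3.
  D vs E: D wins 6–3.
  D vs F: D wins 5–4.
  E vs F: E wins 5–4.
Copeland scores (wins − losses):
  A: 2 − 3 = -1
  B: 0 − 5 = -5
  C: 1 − 4 = -3
  D: 5 − 0 = 5
  E: 4 − 1 = 3
  F: 3 − 2 = 1
D has the best Copeland score.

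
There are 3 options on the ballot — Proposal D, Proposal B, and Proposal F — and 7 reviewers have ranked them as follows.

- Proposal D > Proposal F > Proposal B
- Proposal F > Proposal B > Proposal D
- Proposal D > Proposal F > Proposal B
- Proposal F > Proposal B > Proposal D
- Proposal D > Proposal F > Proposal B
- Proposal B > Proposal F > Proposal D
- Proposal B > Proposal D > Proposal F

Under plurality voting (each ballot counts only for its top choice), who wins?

Proposal D

First-place vote totals:
  Proposal D: 3
  Proposal B: 2
  Proposal F: 2
Proposal D has the most first-place votes.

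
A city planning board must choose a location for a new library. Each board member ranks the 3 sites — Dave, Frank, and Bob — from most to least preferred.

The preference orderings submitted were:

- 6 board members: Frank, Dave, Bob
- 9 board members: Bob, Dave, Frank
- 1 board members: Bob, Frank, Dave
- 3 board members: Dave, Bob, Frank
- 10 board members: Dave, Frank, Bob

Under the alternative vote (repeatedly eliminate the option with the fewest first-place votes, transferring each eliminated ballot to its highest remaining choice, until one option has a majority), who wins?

Round 1: Dave 13, Bob 10, Frank 6. Frank has the fewest and is eliminated.
Round 2: Dave 19, Bob 10. Dave has a majority.

Dave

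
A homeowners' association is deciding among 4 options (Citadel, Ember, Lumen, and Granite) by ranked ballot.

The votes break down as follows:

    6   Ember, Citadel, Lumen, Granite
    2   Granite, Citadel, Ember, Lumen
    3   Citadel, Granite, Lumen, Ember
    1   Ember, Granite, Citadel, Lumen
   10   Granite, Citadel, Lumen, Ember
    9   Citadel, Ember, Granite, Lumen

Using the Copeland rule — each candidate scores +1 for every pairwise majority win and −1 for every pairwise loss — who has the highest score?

Pairwise results:
  Citadel vs Ember: Citadel wins 24–7.
  Citadel vs Lumen: Citadel wins 31–0.
  Citadel vs Granite: Citadel wins 18–13.
  Ember vs Lumen: Ember wins 18–13.
  Ember vs Granite: Ember wins 16–15.
  Lumen vs Granite: Granite wins 25–6.
Copeland scores (wins − losses):
  Citadel: 3 − 0 = 3
  Ember: 2 − 1 = 1
  Lumen: 0 − 3 = -3
  Granite: 1 − 2 = -1
Citadel has the best Copeland score.

Citadel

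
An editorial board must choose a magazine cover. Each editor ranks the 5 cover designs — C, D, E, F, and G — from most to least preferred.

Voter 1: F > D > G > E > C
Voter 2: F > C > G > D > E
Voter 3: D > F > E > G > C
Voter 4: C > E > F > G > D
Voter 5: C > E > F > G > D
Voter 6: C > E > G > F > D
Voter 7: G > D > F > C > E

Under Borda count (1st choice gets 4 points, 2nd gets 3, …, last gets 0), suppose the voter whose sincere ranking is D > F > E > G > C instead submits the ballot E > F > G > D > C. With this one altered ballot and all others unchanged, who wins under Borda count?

Borda totals with the altered ballot: C 16, D 8, E 14, F 18, G 14.
The winner is unchanged: still F.

F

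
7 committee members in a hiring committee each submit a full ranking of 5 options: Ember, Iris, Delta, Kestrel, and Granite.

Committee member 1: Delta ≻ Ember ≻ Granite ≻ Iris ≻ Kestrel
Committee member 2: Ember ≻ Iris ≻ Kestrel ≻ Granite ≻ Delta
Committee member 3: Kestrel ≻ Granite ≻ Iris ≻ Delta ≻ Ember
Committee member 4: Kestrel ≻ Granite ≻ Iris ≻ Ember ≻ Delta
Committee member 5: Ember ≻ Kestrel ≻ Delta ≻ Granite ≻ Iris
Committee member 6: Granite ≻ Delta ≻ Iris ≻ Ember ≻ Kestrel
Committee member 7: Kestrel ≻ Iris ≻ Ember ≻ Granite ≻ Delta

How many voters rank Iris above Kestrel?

Ballots ranking Iris above Kestrel: 3.
Ballots ranking Kestrel above Iris: 4.
So 3 of 7 voters prefer Iris to Kestrel.

3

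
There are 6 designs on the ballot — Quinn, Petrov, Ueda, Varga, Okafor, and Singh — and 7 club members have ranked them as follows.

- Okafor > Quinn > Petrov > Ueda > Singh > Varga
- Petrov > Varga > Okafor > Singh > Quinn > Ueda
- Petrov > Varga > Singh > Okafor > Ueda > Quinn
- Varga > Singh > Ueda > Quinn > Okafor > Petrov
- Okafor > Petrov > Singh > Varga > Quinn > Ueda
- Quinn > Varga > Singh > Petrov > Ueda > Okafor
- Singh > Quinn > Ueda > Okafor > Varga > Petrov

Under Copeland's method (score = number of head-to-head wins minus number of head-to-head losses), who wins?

Varga

Pairwise results:
  Quinn vs Petrov: Quinn wins 4–3.
  Quinn vs Ueda: Quinn wins 5–2.
  Quinn vs Varga: Varga wins 4–3.
  Quinn vs Okafor: Okafor wins 4–3.
  Quinn vs Singh: Singh wins 5–2.
  Petrov vs Ueda: Petrov wins 5–2.
  Petrov vs Varga: Petrov wins 4–3.
  Petrov vs Okafor: Okafor wins 4–3.
  Petrov vs Singh: Petrov wins 4–3.
  Ueda vs Varga: Varga wins 5–2.
  Ueda vs Okafor: Okafor wins 4–3.
  Ueda vs Singh: Singh wins 6–1.
  Varga vs Okafor: Varga wins 4–3.
  Varga vs Singh: Varga wins 4–3.
  Okafor vs Singh: Singh wins 4–3.
Copeland scores (wins − losses):
  Quinn: 2 − 3 = -1
  Petrov: 3 − 2 = 1
  Ueda: 0 − 5 = -5
  Varga: 4 − 1 = 3
  Okafor: 3 − 2 = 1
  Singh: 3 − 2 = 1
Varga has the best Copeland score.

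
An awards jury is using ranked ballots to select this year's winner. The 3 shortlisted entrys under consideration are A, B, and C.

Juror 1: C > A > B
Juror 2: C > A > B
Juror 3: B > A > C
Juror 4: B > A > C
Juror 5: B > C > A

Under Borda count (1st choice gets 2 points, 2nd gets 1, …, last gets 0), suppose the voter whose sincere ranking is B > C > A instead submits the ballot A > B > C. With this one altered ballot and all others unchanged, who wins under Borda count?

Borda totals with the altered ballot: A 6, B 5, C 4.
The switch changes the winner from B to A.

A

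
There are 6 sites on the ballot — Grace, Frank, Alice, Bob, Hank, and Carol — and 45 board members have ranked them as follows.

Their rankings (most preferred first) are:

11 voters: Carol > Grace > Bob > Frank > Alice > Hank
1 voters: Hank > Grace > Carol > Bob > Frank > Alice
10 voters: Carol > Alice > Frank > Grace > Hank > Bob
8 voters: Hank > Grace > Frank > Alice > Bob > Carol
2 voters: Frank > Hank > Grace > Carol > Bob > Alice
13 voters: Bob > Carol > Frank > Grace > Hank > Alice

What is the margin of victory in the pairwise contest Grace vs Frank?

5

Ballots ranking Grace above Frank: 11+1+8 = 20.
Ballots ranking Frank above Grace: 10+2+13 = 25.
Frank wins 25–20, a margin of 5.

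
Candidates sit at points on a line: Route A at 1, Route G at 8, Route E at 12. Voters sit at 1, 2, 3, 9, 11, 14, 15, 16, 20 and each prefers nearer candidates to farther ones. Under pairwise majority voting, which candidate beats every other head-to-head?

With single-peaked preferences on a line, the Condorcet winner is the candidate closest to the median voter.
The median voter (position 11) is closest to Route E at 12.
Check: Route E vs Route G — voters closer to Route E: 5 of 9.

Route E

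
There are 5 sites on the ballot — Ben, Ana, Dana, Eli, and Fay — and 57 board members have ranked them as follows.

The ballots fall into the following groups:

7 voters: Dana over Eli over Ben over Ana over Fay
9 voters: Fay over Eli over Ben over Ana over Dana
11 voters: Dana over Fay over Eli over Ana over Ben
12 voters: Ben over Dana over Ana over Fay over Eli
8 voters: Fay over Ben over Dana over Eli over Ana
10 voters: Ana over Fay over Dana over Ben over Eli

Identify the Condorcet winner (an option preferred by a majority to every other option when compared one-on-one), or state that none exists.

Head-to-head results (57 voters total):
Ben vs Ana: Ben wins 36–21.
Ben vs Dana: Ben wins 29–28.
Ben vs Eli: Ben wins 30–27.
Ben vs Fay: Fay wins 38–19.
Ana vs Dana: Dana wins 38–19.
Ana vs Eli: Eli wins 35–22.
Ana vs Fay: Ana wins 29–28.
Dana vs Eli: Dana wins 48–9.
Dana vs Fay: Dana wins 30–27.
Eli vs Fay: Fay wins 50–7.
No candidate beats all others: Ben beats Ana beats Fay beats Ben, a majority cycle.

There is no Condorcet winner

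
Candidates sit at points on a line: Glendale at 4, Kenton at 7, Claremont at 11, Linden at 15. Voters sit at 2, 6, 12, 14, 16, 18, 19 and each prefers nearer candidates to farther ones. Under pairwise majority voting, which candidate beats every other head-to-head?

With single-peaked preferences on a line, the Condorcet winner is the candidate closest to the median voter.
The median voter (position 14) is closest to Linden at 15.
Check: Linden vs Kenton — voters closer to Linden: 5 of 7.

Linden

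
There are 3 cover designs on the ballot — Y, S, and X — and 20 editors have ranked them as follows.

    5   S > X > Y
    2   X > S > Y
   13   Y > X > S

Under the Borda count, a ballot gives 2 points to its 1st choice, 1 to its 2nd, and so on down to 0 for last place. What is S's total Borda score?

12

Borda scores:
  Y: 5·0 + 2·0 + 13·2 = 26
  S: 5·2 + 2·1 + 13·0 = 12
  X: 5·1 + 2·2 + 13·1 = 22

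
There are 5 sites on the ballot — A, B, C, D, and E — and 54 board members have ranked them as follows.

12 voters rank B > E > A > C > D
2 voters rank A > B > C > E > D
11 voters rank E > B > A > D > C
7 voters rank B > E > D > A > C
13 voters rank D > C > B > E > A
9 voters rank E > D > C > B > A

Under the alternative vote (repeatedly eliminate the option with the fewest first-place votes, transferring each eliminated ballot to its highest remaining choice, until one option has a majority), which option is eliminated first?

C

Round 1: E 20, B 19, D 13, A 2, C 0. C has the fewest and is eliminated.
Round 2: E 20, B 19, D 13, A 2. A has the fewest and is eliminated.
Round 3: B 21, E 20, D 13. D has the fewest and is eliminated.
Round 4: B 34, E 20. B has a majority.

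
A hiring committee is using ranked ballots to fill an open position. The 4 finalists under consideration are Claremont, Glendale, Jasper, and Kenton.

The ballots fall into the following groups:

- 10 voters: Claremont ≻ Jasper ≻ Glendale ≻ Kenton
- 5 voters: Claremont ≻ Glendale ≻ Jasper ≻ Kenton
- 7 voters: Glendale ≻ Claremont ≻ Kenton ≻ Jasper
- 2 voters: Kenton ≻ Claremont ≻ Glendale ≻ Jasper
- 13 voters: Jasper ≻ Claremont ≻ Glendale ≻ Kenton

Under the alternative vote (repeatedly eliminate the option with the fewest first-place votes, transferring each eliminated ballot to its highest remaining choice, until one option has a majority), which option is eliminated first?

Round 1: Claremont 15, Jasper 13, Glendale 7, Kenton 2. Kenton has the fewest and is eliminated.
Round 2: Claremont 17, Jasper 13, Glendale 7. Glendale has the fewest and is eliminated.
Round 3: Claremont 24, Jasper 13. Claremont has a majority.

Kenton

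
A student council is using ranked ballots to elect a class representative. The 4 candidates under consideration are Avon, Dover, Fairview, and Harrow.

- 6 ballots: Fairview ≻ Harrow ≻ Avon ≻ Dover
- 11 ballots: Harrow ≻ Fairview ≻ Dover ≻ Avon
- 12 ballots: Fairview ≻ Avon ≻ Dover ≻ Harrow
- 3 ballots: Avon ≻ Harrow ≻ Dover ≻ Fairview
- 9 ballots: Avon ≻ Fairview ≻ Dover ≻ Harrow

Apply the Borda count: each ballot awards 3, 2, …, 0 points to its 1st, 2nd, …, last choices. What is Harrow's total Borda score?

51

Borda scores:
  Avon: 6·1 + 11·0 + 12·2 + 3·3 + 9·3 = 66
  Dover: 6·0 + 11·1 + 12·1 + 3·1 + 9·1 = 35
  Fairview: 6·3 + 11·2 + 12·3 + 3·0 + 9·2 = 94
  Harrow: 6·2 + 11·3 + 12·0 + 3·2 + 9·0 = 51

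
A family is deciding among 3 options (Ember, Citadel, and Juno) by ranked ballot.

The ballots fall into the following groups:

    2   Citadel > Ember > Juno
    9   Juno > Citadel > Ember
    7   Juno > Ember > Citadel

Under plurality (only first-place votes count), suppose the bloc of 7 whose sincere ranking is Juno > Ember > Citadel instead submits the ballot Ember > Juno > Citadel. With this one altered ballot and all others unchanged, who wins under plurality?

First-place totals with the altered ballot: Ember 7, Citadel 2, Juno 9.
The winner is unchanged: still Juno.

Juno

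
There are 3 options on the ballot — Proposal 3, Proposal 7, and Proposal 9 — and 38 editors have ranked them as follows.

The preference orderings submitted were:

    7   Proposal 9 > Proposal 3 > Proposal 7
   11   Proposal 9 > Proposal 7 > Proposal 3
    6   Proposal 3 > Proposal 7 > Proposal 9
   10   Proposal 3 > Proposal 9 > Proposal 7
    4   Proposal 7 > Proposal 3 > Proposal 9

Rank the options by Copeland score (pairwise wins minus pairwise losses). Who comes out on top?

Proposal 3

Pairwise results:
  Proposal 3 vs Proposal 7: Proposal 3 wins 23–15.
  Proposal 3 vs Proposal 9: Proposal 3 wins 20–18.
  Proposal 7 vs Proposal 9: Proposal 9 wins 28–10.
Copeland scores (wins − losses):
  Proposal 3: 2 − 0 = 2
  Proposal 7: 0 − 2 = -2
  Proposal 9: 1 − 1 = 0
Proposal 3 has the best Copeland score.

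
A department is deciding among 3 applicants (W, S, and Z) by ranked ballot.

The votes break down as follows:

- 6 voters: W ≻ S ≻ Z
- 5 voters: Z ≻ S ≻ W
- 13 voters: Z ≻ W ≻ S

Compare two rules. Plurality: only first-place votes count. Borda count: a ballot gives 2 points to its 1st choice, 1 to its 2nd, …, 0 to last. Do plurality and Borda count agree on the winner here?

Plurality first-place counts: W 6, S 0, Z 18 → Z.
Borda totals: W 25, S 11, Z 36 → Z.
The two rules agree on Z.

Yes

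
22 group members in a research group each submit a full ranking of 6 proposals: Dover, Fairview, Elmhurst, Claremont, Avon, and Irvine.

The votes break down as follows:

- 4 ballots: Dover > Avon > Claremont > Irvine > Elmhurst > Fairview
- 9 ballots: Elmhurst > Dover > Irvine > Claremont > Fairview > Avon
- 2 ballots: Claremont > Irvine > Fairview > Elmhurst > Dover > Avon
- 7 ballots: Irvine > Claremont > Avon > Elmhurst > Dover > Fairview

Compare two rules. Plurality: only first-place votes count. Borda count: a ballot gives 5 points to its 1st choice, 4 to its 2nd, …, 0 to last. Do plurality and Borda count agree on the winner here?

Plurality first-place counts: Dover 4, Fairview 0, Elmhurst 9, Claremont 2, Avon 0, Irvine 7 → Elmhurst.
Borda totals: Dover 65, Fairview 15, Elmhurst 67, Claremont 68, Avon 37, Irvine 78 → Irvine.
The two rules disagree: plurality picks Elmhurst, Borda picks Irvine.

No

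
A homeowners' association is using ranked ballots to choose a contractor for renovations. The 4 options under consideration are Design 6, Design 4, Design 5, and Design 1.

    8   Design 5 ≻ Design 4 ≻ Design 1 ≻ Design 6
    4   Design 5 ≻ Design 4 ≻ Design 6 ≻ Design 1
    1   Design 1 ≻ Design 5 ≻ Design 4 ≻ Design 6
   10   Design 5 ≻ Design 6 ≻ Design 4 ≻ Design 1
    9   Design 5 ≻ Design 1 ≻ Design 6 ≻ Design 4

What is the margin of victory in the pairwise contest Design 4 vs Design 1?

12

Ballots ranking Design 4 above Design 1: 8+4+10 = 22.
Ballots ranking Design 1 above Design 4: 1+9 = 10.
Design 4 wins 22–10, a margin of 12.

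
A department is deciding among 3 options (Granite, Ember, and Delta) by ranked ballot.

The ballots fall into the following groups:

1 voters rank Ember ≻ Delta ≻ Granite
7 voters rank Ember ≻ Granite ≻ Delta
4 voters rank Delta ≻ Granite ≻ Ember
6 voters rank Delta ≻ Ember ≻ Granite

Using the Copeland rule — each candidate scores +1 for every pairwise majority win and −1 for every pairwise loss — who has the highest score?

Delta

Pairwise results:
  Granite vs Ember: Ember wins 14–4.
  Granite vs Delta: Delta wins 11–7.
  Ember vs Delta: Delta wins 10–8.
Copeland scores (wins − losses):
  Granite: 0 − 2 = -2
  Ember: 1 − 1 = 0
  Delta: 2 − 0 = 2
Delta has the best Copeland score.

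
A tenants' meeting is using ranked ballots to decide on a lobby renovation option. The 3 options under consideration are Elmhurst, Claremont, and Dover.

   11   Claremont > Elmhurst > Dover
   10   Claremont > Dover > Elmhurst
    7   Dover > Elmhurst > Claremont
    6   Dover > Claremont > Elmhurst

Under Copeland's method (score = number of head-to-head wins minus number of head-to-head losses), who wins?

Claremont

Pairwise results:
  Elmhurst vs Claremont: Claremont wins 27–7.
  Elmhurst vs Dover: Dover wins 23–11.
  Claremont vs Dover: Claremont wins 21–13.
Copeland scores (wins − losses):
  Elmhurst: 0 − 2 = -2
  Claremont: 2 − 0 = 2
  Dover: 1 − 1 = 0
Claremont has the best Copeland score.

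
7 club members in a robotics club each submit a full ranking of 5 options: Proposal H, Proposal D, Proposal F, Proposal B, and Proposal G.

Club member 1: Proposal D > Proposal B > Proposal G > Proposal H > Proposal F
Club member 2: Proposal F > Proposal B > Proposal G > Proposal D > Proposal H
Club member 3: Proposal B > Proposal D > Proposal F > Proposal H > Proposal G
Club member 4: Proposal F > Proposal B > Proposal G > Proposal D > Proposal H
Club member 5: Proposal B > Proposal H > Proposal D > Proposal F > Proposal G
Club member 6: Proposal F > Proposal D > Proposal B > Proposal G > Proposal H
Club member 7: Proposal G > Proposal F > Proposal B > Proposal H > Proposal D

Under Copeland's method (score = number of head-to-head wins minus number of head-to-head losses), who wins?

Proposal F

Pairwise results:
  Proposal H vs Proposal D: Proposal D wins 5–2.
  Proposal H vs Proposal F: Proposal F wins 5–2.
  Proposal H vs Proposal B: Proposal B wins 7–0.
  Proposal H vs Proposal G: Proposal G wins 5–2.
  Proposal D vs Proposal F: Proposal F wins 4–3.
  Proposal D vs Proposal B: Proposal B wins 5–2.
  Proposal D vs Proposal G: Proposal D wins 4–3.
  Proposal F vs Proposal B: Proposal F wins 4–3.
  Proposal F vs Proposal G: Proposal F wins 5–2.
  Proposal B vs Proposal G: Proposal B wins 6–1.
Copeland scores (wins − losses):
  Proposal H: 0 − 4 = -4
  Proposal D: 2 − 2 = 0
  Proposal F: 4 − 0 = 4
  Proposal B: 3 − 1 = 2
  Proposal G: 1 − 3 = -2
Proposal F has the best Copeland score.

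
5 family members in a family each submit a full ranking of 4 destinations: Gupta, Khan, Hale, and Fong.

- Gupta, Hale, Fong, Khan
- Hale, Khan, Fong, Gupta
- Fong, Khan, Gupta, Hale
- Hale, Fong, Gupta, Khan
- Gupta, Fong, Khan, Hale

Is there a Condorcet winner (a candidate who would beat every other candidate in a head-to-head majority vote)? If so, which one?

No Condorcet winner

Head-to-head results (5 voters total):
Gupta vs Khan: Gupta wins 3–2.
Gupta vs Hale: Gupta wins 3–2.
Gupta vs Fong: Fong wins 3–2.
Khan vs Hale: Hale wins 3–2.
Khan vs Fong: Fong wins 4–1.
Hale vs Fong: Hale wins 3–2.
No candidate beats all others: Gupta beats Hale beats Fong beats Gupta, a majority cycle.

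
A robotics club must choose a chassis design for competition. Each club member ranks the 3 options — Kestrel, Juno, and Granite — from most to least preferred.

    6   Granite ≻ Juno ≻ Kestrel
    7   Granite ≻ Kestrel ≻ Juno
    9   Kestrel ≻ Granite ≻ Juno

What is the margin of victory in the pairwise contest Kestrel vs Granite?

4

Ballots ranking Kestrel above Granite: 9.
Ballots ranking Granite above Kestrel: 6+7 = 13.
Granite wins 13–9, a margin of 4.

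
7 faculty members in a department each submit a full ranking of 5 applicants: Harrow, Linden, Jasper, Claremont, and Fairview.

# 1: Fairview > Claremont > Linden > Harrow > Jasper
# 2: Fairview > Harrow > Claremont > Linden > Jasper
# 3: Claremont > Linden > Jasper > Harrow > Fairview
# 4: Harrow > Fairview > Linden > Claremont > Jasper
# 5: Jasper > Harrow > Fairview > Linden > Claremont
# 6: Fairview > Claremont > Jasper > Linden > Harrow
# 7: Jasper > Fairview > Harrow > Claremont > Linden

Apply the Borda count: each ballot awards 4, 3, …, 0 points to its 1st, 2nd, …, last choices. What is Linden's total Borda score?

10

Borda scores:
  Harrow: 1 + 3 + 1 + 4 + 3 + 0 + 2 = 14
  Linden: 2 + 1 + 3 + 2 + 1 + 1 + 0 = 10
  Jasper: 0 + 0 + 2 + 0 + 4 + 2 + 4 = 12
  Claremont: 3 + 2 + 4 + 1 + 0 + 3 + 1 = 14
  Fairview: 4 + 4 + 0 + 3 + 2 + 4 + 3 = 20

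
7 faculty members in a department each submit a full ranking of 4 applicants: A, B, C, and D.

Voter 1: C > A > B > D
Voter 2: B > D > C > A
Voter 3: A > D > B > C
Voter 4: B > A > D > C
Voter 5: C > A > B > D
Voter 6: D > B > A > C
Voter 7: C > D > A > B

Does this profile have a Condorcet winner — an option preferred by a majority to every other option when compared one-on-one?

Head-to-head results (7 voters total):
A vs B: A wins 4–3.
A vs C: C wins 4–3.
A vs D: A wins 4–3.
B vs C: B wins 4–3.
B vs D: B wins 4–3.
C vs D: D wins 4–3.
No candidate beats all others: A beats B beats C beats A, a majority cycle.

No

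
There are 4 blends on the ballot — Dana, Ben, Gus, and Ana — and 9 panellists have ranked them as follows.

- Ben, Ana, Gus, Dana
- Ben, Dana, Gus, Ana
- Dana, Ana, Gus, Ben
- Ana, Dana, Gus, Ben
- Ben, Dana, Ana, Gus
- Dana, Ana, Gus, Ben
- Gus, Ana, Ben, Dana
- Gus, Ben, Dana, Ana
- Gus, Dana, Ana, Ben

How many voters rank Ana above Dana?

3

Ballots ranking Ana above Dana: 3.
Ballots ranking Dana above Ana: 6.
So 3 of 9 voters prefer Ana to Dana.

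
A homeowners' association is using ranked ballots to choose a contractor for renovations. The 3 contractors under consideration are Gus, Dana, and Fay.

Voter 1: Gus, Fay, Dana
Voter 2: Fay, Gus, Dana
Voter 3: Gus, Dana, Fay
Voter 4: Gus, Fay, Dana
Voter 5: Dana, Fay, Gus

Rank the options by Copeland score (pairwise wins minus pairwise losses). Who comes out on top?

Gus

Pairwise results:
  Gus vs Dana: Gus wins 4–1.
  Gus vs Fay: Gus wins 3–2.
  Dana vs Fay: Fay wins 3–2.
Copeland scores (wins − losses):
  Gus: 2 − 0 = 2
  Dana: 0 − 2 = -2
  Fay: 1 − 1 = 0
Gus has the best Copeland score.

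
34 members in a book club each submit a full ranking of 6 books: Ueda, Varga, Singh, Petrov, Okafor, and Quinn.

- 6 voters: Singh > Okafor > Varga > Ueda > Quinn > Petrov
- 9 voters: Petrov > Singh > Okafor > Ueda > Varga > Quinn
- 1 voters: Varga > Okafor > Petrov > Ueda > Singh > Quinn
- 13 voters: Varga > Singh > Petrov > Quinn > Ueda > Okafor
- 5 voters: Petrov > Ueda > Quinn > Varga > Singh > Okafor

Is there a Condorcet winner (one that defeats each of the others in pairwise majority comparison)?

Head-to-head results (34 voters total):
Ueda vs Varga: Varga wins 20–14.
Ueda vs Singh: Singh wins 28–6.
Ueda vs Petrov: Petrov wins 28–6.
Ueda vs Okafor: Ueda wins 18–16.
Ueda vs Quinn: Ueda wins 21–13.
Varga vs Singh: Varga wins 19–15.
Varga vs Petrov: Varga wins 20–14.
Varga vs Okafor: Varga wins 19–15.
Varga vs Quinn: Varga wins 29–5.
Singh vs Petrov: Singh wins 19–15.
Singh vs Okafor: Singh wins 33–1.
Singh vs Quinn: Singh wins 29–5.
Petrov vs Okafor: Petrov wins 27–7.
Petrov vs Quinn: Petrov wins 28–6.
Okafor vs Quinn: Quinn wins 18–16.
Varga beats each rival — Ueda (20–14), Singh (19–15), Petrov (20–14), Okafor (19–15), Quinn (29–5) — so Varga is the Condorcet winner.

Yes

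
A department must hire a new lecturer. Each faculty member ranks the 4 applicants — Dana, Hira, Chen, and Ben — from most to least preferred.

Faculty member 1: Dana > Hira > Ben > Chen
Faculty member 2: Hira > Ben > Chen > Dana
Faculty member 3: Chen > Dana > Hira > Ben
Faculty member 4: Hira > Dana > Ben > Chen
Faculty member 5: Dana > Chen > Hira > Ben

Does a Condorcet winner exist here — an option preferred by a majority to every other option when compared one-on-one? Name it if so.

Head-to-head results (5 voters total):
Dana vs Hira: Dana wins 3–2.
Dana vs Chen: Dana wins 3–2.
Dana vs Ben: Dana wins 4–1.
Hira vs Chen: Hira wins 3–2.
Hira vs Ben: Hira wins 5–0.
Chen vs Ben: Ben wins 3–2.
Dana beats each rival — Hira (3–2), Chen (3–2), Ben (4–1) — so Dana is the Condorcet winner.

Dana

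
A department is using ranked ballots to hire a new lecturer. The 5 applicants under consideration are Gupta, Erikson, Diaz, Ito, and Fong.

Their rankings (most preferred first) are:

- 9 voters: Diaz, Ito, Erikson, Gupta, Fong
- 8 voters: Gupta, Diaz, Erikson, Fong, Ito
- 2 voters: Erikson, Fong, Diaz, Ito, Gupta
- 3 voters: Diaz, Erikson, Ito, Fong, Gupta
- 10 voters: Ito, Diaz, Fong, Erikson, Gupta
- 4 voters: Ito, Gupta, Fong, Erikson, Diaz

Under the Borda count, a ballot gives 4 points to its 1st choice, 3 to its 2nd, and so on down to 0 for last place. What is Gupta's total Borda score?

53

Borda scores:
  Gupta: 9·1 + 8·4 + 2·0 + 3·0 + 10·0 + 4·3 = 53
  Erikson: 9·2 + 8·2 + 2·4 + 3·3 + 10·1 + 4·1 = 65
  Diaz: 9·4 + 8·3 + 2·2 + 3·4 + 10·3 + 4·0 = 106
  Ito: 9·3 + 8·0 + 2·1 + 3·2 + 10·4 + 4·4 = 91
  Fong: 9·0 + 8·1 + 2·3 + 3·1 + 10·2 + 4·2 = 45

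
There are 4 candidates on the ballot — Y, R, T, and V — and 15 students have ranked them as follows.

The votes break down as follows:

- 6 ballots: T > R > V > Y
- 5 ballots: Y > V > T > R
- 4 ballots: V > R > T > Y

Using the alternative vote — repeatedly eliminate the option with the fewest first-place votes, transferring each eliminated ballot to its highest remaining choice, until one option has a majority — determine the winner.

T

Round 1: T 6, Y 5, V 4, R 0. R has the fewest and is eliminated.
Round 2: T 6, Y 5, V 4. V has the fewest and is eliminated.
Round 3: T 10, Y 5. T has a majority.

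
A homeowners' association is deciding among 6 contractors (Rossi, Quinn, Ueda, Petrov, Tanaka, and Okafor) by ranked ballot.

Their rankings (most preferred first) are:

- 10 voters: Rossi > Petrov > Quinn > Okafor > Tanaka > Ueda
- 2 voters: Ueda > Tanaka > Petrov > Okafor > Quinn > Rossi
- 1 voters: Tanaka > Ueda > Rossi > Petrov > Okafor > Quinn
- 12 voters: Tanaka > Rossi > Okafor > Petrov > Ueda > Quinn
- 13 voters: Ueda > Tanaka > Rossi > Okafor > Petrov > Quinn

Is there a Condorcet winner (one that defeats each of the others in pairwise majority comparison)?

Head-to-head results (38 voters total):
Rossi vs Quinn: Rossi wins 36–2.
Rossi vs Ueda: Rossi wins 22–16.
Rossi vs Petrov: Rossi wins 36–2.
Rossi vs Tanaka: Tanaka wins 28–10.
Rossi vs Okafor: Rossi wins 36–2.
Quinn vs Ueda: Ueda wins 28–10.
Quinn vs Petrov: Petrov wins 38–0.
Quinn vs Tanaka: Tanaka wins 28–10.
Quinn vs Okafor: Okafor wins 28–10.
Ueda vs Petrov: Petrov wins 22–16.
Ueda vs Tanaka: Tanaka wins 23–15.
Ueda vs Okafor: Okafor wins 22–16.
Petrov vs Tanaka: Tanaka wins 28–10.
Petrov vs Okafor: Okafor wins 25–13.
Tanaka vs Okafor: Tanaka wins 28–10.
Tanaka beats each rival — Rossi (28–10), Quinn (28–10), Ueda (23–15), Petrov (28–10), Okafor (28–10) — so Tanaka is the Condorcet winner.

Yes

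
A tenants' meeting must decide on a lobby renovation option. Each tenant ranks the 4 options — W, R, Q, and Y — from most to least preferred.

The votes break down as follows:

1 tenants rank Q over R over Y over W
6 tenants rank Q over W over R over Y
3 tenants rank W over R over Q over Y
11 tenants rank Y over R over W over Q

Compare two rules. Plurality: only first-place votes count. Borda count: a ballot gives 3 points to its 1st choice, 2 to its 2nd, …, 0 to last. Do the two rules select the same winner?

Plurality first-place counts: W 3, R 0, Q 7, Y 11 → Y.
Borda totals: W 32, R 36, Q 24, Y 34 → R.
The two rules disagree: plurality picks Y, Borda picks R.

No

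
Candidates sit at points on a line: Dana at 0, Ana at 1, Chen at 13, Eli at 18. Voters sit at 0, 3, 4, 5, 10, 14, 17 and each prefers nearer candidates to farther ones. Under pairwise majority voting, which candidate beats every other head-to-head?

Ana

With single-peaked preferences on a line, the Condorcet winner is the candidate closest to the median voter.
The median voter (position 5) is closest to Ana at 1.
Check: Ana vs Chen — voters closer to Ana: 4 of 7.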